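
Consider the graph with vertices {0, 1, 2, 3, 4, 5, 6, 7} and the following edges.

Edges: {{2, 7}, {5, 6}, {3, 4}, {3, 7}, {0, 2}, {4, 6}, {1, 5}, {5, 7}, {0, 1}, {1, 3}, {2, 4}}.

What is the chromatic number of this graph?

The cycle 7-2-0-1-3-7 has odd length 5, so it cannot be 2-colored; at least 3 colors are needed.
3 colors suffice: 0=blue, 1=red, 2=red, 3=blue, 4=green, 5=blue, 6=red, 7=green. Each edge has distinct colors on its endpoints.

3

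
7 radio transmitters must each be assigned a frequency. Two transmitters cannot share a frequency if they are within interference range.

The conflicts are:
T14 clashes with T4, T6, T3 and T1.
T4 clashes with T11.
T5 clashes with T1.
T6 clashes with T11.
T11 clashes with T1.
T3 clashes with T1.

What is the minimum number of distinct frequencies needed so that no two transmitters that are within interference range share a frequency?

3

T14, T3, T1 all conflict with each other, so at least 3 frequencies are needed.
Using 3 frequencies: T14=2, T4=1, T5=2, T6=1, T11=2, T3=3, T1=1. Every pair that conflicts lands in different frequencies.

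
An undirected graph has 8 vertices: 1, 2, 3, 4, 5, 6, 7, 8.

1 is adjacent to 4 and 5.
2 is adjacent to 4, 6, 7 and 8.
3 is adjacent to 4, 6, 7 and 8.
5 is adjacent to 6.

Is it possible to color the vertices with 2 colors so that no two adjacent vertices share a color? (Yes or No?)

No

The cycle 5-1-4-2-6-5 has odd length 5, so it cannot be 2-colored; at least 3 colors are needed.
So 2 colors are not enough.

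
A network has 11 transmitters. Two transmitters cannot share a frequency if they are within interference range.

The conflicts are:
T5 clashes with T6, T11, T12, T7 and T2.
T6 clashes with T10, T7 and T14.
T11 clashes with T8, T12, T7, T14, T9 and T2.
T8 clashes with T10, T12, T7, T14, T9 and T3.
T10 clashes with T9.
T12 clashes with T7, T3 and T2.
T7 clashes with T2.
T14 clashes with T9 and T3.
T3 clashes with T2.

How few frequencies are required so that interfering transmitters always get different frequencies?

T5, T11, T12, T7, T2 all conflict with each other, so at least 5 frequencies are needed.
5 frequencies suffice: T5=5, T6=1, T11=1, T8=2, T10=3, T12=4, T7=3, T14=3, T9=4, T3=1, T2=2. Every pair that conflicts lands in different frequencies.

5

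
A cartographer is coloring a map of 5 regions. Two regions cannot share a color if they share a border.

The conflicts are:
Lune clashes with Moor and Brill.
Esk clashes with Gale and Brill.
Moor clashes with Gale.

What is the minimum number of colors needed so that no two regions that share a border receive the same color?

3

The cycle Gale-Esk-Brill-Lune-Moor-Gale has odd length 5, so it cannot be 2-colored; at least 3 colors are needed.
One proper 3-coloring: Lune=3, Esk=2, Moor=2, Gale=1, Brill=1. No two conflicting regions share a color.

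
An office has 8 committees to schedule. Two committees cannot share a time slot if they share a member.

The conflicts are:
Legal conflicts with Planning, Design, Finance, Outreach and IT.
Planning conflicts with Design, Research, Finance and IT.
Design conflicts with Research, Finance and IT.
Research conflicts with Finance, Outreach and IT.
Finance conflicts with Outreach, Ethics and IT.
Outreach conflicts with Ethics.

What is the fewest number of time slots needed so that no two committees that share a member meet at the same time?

5

Planning, Design, Research, Finance, IT all conflict with each other, so at least 5 time slots are needed.
5 time slots suffice: time slot 1 → {Finance}; time slot 2 → {Design, Outreach}; time slot 3 → {Legal, Research, Ethics}; time slot 4 → {Planning}; time slot 5 → {IT}. Every pair that conflicts lands in different time slots.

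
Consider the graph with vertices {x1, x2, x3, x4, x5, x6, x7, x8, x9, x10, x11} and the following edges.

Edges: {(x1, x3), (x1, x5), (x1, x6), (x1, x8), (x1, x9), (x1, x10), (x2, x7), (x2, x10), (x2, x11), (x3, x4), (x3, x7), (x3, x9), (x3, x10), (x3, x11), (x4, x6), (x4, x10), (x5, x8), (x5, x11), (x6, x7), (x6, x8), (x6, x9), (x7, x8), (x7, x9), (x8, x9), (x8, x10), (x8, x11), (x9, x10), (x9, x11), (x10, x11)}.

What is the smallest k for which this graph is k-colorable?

x6, x7, x8, x9 form a clique, so at least 4 colors are needed.
4 colors suffice: x1=4, x2=1, x3=1, x4=2, x5=2, x6=3, x7=4, x8=1, x9=2, x10=3, x11=4. No two adjacent vertices share a color.

4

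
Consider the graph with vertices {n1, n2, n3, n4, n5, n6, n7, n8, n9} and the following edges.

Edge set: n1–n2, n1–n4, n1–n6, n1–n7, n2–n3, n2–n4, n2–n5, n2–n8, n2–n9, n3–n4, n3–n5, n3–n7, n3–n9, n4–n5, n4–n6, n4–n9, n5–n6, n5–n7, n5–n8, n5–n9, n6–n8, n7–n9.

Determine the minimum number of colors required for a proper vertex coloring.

5

n2, n3, n4, n5, n9 are mutually adjacent (a clique of size 5), so at least 5 colors are needed.
5 colors suffice: color 1 → {n1, n5}; color 2 → {n4, n7, n8}; color 3 → {n2, n6}; color 4 → {n9}; color 5 → {n3}. No two adjacent vertices share a color.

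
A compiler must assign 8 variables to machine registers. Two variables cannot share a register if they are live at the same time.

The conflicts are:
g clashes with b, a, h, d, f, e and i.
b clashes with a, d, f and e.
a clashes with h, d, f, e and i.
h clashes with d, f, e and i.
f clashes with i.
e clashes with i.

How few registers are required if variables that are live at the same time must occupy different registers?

g, a, h, f, i all conflict with each other, so at least 5 registers are needed.
5 registers suffice: register 1 → {a}; register 2 → {g}; register 3 → {b, h}; register 4 → {d, i}; register 5 → {f, e}. Each listed conflict is separated.

5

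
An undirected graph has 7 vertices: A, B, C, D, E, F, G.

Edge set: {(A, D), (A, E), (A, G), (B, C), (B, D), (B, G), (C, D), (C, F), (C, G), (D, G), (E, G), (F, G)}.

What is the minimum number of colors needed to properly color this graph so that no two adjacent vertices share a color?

B, C, D, G are pairwise adjacent (a clique of size 4), so at least 4 colors are needed.
4 colors suffice: color 1 → {G}; color 2 → {D, E, F}; color 3 → {A, C}; color 4 → {B}. No two adjacent vertices share a color.

4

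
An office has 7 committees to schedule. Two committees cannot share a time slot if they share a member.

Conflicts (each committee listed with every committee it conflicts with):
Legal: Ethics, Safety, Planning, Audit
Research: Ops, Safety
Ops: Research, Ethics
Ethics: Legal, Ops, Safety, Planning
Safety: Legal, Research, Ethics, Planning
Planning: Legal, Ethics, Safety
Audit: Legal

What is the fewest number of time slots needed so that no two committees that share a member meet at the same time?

4

Legal, Ethics, Safety, Planning pairwise conflict, so at least 4 time slots are needed.
4 time slots suffice: time slot 1 → {Ops, Safety, Audit}; time slot 2 → {Research, Ethics}; time slot 3 → {Legal}; time slot 4 → {Planning}. Every pair that conflicts lands in different time slots.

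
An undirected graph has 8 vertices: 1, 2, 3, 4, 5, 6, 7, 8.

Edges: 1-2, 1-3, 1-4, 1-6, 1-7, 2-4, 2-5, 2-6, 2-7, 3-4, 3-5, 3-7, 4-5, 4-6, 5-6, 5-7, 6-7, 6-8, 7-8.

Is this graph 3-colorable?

No

1, 2, 6, 7 are pairwise adjacent (a clique of size 4), so at least 4 colors are needed.
So 3 colors are not enough.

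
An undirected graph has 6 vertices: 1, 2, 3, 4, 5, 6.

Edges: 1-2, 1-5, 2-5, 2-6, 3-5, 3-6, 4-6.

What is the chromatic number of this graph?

3

1, 2, 5 are pairwise adjacent, so at least 3 colors are needed.
3 colors suffice: color red → {2, 3, 4}; color blue → {5, 6}; color green → {1}. No two adjacent vertices share a color.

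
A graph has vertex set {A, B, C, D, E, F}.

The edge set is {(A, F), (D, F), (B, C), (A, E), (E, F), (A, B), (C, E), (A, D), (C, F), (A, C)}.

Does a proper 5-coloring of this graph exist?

Yes

The chromatic number is 4. A, C, E, F are pairwise adjacent (a clique of size 4), so at least 4 colors are needed.
4 colors suffice: A=1, B=2, C=3, D=3, E=4, F=2.
Since 5 ≥ 4, a proper 5-coloring certainly exists.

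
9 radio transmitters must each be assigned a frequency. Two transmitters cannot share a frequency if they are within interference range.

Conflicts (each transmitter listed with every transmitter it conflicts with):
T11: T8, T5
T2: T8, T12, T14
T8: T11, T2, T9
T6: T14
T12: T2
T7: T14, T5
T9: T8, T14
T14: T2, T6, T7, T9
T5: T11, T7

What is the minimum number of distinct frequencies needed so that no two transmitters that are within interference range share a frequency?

2

T2 and T8 conflict, so at least 2 frequencies are needed.
2 frequencies suffice: frequency 1 → {T8, T12, T14, T5}; frequency 2 → {T11, T2, T6, T7, T9}. No two conflicting transmitters share a frequency.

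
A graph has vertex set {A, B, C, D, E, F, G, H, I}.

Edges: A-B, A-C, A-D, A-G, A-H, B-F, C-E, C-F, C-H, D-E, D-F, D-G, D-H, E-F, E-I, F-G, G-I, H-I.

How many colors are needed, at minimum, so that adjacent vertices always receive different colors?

A, C, H are pairwise adjacent, so at least 3 colors are needed.
3 colors suffice: color red → {A, F, I}; color blue → {B, C, D}; color green → {E, G, H}. Each edge has distinct colors on its endpoints.

3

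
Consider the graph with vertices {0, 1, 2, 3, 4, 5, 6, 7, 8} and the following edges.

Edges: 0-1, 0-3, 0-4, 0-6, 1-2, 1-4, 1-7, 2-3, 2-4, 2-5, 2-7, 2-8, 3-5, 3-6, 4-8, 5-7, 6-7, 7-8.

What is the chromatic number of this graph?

2, 5, 7 are mutually adjacent, so at least 3 colors are needed.
One proper 3-coloring: 0=a, 1=c, 2=a, 3=b, 4=b, 5=c, 6=c, 7=b, 8=c. Each edge has distinct colors on its endpoints.

3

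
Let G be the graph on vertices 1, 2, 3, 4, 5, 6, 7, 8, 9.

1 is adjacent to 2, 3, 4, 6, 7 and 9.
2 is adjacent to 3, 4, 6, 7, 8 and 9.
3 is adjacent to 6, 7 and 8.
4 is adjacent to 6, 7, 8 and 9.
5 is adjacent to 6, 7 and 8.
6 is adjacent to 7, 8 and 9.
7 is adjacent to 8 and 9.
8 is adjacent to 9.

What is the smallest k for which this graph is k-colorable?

6

1, 2, 4, 6, 7, 9 are pairwise adjacent (a clique of size 6), so at least 6 colors are needed.
6 colors suffice: color a → {7}; color b → {6}; color c → {2, 5}; color d → {1, 8}; color e → {3, 9}; color f → {4}. Each edge has distinct colors on its endpoints.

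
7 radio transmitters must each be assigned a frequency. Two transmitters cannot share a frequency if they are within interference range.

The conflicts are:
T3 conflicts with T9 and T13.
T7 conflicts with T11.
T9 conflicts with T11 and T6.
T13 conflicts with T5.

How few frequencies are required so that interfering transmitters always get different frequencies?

T13 and T5 conflict, so at least 2 frequencies are needed.
2 frequencies suffice: frequency 1 → {T7, T9, T13}; frequency 2 → {T3, T11, T6, T5}. Each listed conflict is separated.

2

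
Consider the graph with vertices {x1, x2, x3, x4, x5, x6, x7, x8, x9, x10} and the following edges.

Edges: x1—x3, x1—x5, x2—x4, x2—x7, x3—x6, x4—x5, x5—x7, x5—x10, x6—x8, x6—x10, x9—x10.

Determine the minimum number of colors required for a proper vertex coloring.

3

The cycle x6-x3-x1-x5-x10-x6 has odd length 5, so it cannot be 2-colored; at least 3 colors are needed.
A valid assignment using 3 colors: x1=blue, x2=red, x3=green, x4=blue, x5=red, x6=red, x7=blue, x8=blue, x9=red, x10=blue. Every edge joins two different colors.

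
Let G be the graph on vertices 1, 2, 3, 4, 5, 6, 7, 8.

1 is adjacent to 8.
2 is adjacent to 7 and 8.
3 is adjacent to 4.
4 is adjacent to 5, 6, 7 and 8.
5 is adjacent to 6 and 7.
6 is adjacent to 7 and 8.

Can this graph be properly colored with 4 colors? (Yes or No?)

Yes

The chromatic number is 4. 4, 5, 6, 7 are mutually adjacent (a clique of size 4), so at least 4 colors are needed.
4 colors suffice: color a → {1, 2, 4}; color b → {3, 7, 8}; color c → {6}; color d → {5}.
That is already a proper 4-coloring.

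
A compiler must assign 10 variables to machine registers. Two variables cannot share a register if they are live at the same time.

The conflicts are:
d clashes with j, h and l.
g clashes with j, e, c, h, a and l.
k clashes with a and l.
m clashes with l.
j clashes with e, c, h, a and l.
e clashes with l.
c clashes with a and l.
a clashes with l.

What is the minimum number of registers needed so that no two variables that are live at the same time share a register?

5

g, j, c, a, l all conflict with each other, so at least 5 registers are needed.
A valid assignment using 5 registers: d=3, g=3, k=2, m=2, j=2, e=4, c=5, h=1, a=4, l=1. Every pair that conflicts lands in different registers.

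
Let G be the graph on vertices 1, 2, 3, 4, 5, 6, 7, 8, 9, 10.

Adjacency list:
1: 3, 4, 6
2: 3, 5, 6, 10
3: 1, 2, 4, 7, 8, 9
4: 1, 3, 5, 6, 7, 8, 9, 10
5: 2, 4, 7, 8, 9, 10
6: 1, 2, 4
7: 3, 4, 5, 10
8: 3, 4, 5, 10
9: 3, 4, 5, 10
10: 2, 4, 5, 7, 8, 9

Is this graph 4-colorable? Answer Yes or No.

The chromatic number is 4. 4, 5, 9, 10 form a clique, so at least 4 colors are needed.
4 colors suffice: color red → {2, 4}; color blue → {3, 6, 10}; color green → {1, 5}; color yellow → {7, 8, 9}.
That is already a proper 4-coloring.

Yes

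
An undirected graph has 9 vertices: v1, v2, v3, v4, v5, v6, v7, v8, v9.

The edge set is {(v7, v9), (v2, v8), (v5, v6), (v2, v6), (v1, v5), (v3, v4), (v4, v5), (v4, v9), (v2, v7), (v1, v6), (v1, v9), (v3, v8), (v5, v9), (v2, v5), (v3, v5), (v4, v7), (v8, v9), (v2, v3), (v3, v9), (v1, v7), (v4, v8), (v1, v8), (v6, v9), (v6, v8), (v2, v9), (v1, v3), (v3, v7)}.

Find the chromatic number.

v3, v4, v7, v9 are pairwise adjacent (a clique of size 4), so at least 4 colors are needed.
A valid assignment using 4 colors: v1=3, v2=3, v3=2, v4=3, v5=4, v6=2, v7=4, v8=4, v9=1. No two adjacent vertices share a color.

4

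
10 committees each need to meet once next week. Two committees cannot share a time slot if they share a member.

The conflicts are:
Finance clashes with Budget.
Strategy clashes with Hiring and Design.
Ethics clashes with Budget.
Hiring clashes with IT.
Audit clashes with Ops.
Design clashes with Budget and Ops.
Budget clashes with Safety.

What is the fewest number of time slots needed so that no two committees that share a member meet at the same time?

2

Audit and Ops conflict, so at least 2 time slots are needed.
A valid assignment using 2 time slots: Finance=2, Strategy=1, Ethics=2, Hiring=2, IT=1, Audit=2, Design=2, Budget=1, Safety=2, Ops=1. No two conflicting committees share a time slot.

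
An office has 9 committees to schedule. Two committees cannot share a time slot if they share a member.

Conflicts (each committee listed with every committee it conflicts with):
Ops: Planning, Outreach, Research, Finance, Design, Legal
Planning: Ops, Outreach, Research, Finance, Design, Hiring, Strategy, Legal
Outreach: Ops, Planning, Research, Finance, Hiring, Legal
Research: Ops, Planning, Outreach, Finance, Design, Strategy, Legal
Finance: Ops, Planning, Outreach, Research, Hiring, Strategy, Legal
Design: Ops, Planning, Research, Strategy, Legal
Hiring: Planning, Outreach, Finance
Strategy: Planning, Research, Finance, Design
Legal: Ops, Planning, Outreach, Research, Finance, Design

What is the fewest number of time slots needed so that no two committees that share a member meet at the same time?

6

Ops, Planning, Outreach, Research, Finance, Legal are mutually in conflict, so at least 6 time slots are needed.
6 time slots suffice: time slot 1 → {Planning}; time slot 2 → {Finance, Design}; time slot 3 → {Research, Hiring}; time slot 4 → {Ops, Strategy}; time slot 5 → {Legal}; time slot 6 → {Outreach}. Each listed conflict is separated.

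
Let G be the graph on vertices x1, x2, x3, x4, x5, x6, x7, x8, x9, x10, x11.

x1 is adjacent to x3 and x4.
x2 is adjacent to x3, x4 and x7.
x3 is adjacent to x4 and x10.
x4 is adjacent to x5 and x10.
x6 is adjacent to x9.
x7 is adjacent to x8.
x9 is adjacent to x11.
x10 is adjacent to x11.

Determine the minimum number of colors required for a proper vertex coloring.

x1, x3, x4 are mutually adjacent, so at least 3 colors are needed.
A valid assignment using 3 colors: x1=3, x2=3, x3=2, x4=1, x5=2, x6=1, x7=1, x8=2, x9=2, x10=3, x11=1. No two adjacent vertices share a color.

3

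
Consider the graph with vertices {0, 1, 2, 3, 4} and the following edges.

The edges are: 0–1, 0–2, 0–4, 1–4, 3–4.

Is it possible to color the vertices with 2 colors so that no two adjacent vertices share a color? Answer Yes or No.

0, 1, 4 are pairwise adjacent, so at least 3 colors are needed.
So 2 colors are not enough.

No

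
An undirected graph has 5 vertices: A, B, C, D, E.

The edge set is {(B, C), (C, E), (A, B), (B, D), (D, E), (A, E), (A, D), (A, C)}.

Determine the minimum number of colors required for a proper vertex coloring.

A, D, E are mutually adjacent, so at least 3 colors are needed.
3 colors suffice: color 1 → {A}; color 2 → {C, D}; color 3 → {B, E}. Every edge joins two different colors.

3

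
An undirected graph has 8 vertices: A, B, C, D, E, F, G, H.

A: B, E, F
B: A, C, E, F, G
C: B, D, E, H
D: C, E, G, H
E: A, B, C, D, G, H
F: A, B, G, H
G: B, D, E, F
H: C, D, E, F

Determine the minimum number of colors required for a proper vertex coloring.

4

C, D, E, H are mutually adjacent (a clique of size 4), so at least 4 colors are needed.
A valid assignment using 4 colors: A=green, B=blue, C=green, D=yellow, E=red, F=red, G=green, H=blue. Each edge has distinct colors on its endpoints.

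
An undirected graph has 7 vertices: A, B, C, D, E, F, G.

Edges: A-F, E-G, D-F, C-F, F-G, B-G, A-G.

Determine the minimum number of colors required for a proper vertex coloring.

3

A, F, G form a triangle, so at least 3 colors are needed.
3 colors suffice: color 1 → {C, D, G}; color 2 → {B, E, F}; color 3 → {A}. Every edge joins two different colors.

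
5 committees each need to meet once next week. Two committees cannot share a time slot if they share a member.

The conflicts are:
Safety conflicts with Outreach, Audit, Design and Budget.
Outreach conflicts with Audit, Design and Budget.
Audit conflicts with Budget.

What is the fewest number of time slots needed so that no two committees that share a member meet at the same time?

4

Safety, Outreach, Audit, Budget all conflict with each other, so at least 4 time slots are needed.
4 time slots suffice: Safety=1, Outreach=2, Audit=3, Design=3, Budget=4. Each listed conflict is separated.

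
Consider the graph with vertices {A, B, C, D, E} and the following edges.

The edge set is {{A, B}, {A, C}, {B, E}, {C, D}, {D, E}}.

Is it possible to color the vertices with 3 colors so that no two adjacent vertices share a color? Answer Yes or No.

The chromatic number is 3. The cycle B-A-C-D-E-B has odd length 5, so it cannot be 2-colored; at least 3 colors are needed.
3 colors suffice: A=blue, B=green, C=red, D=blue, E=red.
That is already a proper 3-coloring.

Yes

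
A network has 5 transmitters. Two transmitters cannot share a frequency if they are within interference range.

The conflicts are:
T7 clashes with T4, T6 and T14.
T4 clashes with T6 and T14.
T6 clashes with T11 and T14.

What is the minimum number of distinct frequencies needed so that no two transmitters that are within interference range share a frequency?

T7, T4, T6, T14 all conflict with each other, so at least 4 frequencies are needed.
4 frequencies suffice: frequency 1 → {T6}; frequency 2 → {T11, T14}; frequency 3 → {T4}; frequency 4 → {T7}. Each listed conflict is separated.

4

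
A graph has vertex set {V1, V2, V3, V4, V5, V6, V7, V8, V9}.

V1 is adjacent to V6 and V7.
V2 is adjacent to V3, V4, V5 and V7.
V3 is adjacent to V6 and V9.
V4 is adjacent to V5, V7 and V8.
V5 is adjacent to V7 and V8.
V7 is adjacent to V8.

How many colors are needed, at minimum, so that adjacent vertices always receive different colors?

4

V2, V4, V5, V7 are mutually adjacent (a clique of size 4), so at least 4 colors are needed.
4 colors suffice: color 1 → {V3, V7}; color 2 → {V1, V5, V9}; color 3 → {V2, V6, V8}; color 4 → {V4}. Each edge has distinct colors on its endpoints.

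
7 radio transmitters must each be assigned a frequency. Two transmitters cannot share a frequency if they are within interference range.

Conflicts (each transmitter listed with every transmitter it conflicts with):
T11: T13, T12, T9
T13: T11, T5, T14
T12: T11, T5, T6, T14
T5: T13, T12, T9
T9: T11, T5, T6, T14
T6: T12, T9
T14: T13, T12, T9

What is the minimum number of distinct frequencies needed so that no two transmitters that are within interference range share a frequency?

T11 and T9 conflict, so at least 2 frequencies are needed.
2 frequencies suffice: frequency 1 → {T13, T12, T9}; frequency 2 → {T11, T5, T6, T14}. Every pair that conflicts lands in different frequencies.

2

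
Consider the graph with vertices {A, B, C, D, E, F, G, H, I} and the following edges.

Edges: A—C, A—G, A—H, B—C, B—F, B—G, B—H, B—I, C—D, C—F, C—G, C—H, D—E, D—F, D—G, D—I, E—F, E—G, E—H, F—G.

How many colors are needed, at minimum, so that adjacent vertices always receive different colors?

B, C, F, G are pairwise adjacent (a clique of size 4), so at least 4 colors are needed.
A valid assignment using 4 colors: A=3, B=3, C=1, D=3, E=1, F=4, G=2, H=2, I=1. Every edge joins two different colors.

4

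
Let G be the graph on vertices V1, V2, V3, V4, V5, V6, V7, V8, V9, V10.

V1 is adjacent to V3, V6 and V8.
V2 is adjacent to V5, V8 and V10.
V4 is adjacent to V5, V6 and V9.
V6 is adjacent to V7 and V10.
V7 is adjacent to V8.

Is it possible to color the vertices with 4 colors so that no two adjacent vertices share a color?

The chromatic number is 3. The cycle V8-V2-V10-V6-V7-V8 has odd length 5, so it cannot be 2-colored; at least 3 colors are needed.
3 colors suffice: color 1 → {V3, V5, V6, V8, V9}; color 2 → {V1, V2, V4, V7}; color 3 → {V10}.
Since 4 ≥ 3, a proper 4-coloring certainly exists.

Yes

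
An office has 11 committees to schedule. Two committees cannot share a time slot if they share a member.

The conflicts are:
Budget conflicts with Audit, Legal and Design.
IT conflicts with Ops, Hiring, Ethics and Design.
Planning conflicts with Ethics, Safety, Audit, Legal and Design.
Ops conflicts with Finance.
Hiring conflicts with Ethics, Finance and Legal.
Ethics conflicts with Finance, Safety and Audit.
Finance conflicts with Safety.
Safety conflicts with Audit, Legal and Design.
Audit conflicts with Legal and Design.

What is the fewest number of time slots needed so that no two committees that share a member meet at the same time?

4

Planning, Safety, Audit, Design pairwise conflict, so at least 4 time slots are needed.
4 time slots suffice: time slot 1 → {Budget, IT, Safety}; time slot 2 → {Ops, Hiring, Audit}; time slot 3 → {Ethics, Legal, Design}; time slot 4 → {Planning, Finance}. No two conflicting committees share a time slot.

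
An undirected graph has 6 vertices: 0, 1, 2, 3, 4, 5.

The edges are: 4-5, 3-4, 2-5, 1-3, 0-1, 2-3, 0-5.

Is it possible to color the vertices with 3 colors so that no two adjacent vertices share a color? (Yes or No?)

The chromatic number is 3. The cycle 0-1-3-4-5-0 has odd length 5, so it cannot be 2-colored; at least 3 colors are needed.
3 colors suffice: color a → {3, 5}; color b → {1, 2, 4}; color c → {0}.
That is already a proper 3-coloring.

Yes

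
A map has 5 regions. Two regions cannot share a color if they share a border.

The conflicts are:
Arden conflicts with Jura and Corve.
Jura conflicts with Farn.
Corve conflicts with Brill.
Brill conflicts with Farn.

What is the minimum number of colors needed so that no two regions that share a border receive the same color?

3

The cycle Brill-Farn-Jura-Arden-Corve-Brill has odd length 5, so it cannot be 2-colored; at least 3 colors are needed.
3 colors suffice: color 1 → {Jura, Brill}; color 2 → {Corve, Farn}; color 3 → {Arden}. Each listed conflict is separated.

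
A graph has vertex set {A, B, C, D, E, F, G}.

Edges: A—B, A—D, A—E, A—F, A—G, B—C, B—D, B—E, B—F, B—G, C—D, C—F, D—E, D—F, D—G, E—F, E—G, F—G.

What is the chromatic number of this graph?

6

A, B, D, E, F, G are mutually adjacent (a clique of size 6), so at least 6 colors are needed.
A valid assignment using 6 colors: A=5, B=3, C=4, D=1, E=6, F=2, G=4. Every edge joins two different colors.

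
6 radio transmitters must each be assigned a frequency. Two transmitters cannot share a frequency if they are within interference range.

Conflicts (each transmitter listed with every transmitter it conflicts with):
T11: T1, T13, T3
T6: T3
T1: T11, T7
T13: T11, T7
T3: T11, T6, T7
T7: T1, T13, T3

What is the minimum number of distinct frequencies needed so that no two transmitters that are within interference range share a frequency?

T13 and T7 conflict, so at least 2 frequencies are needed.
2 frequencies suffice: frequency 1 → {T11, T6, T7}; frequency 2 → {T1, T13, T3}. Every pair that conflicts lands in different frequencies.

2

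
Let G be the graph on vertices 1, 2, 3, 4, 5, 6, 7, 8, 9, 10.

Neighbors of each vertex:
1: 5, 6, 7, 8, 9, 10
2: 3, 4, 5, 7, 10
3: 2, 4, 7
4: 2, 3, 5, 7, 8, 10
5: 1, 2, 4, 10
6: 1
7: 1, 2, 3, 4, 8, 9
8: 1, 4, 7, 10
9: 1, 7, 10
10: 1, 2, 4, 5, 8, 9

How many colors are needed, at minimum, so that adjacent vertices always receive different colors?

4

2, 4, 5, 10 are mutually adjacent (a clique of size 4), so at least 4 colors are needed.
4 colors suffice: color red → {1, 4}; color blue → {6, 7, 10}; color green → {2, 8, 9}; color yellow → {3, 5}. Every edge joins two different colors.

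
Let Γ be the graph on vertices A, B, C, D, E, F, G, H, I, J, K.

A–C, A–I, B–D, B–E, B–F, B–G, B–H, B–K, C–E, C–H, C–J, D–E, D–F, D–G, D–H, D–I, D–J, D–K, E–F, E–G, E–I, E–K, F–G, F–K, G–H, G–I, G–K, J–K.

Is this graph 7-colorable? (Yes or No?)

The chromatic number is 6. B, D, E, F, G, K form a clique, so at least 6 colors are needed.
6 colors suffice: A=2, B=5, C=1, D=1, E=3, F=6, G=2, H=3, I=4, J=2, K=4.
Since 7 ≥ 6, a proper 7-coloring certainly exists.

Yes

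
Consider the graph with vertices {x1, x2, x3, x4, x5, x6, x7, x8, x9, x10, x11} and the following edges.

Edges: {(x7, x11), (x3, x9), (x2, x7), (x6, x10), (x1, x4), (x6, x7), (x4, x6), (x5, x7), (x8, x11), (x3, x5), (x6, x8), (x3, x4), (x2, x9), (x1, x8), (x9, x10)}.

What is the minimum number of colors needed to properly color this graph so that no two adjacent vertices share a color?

The cycle x9-x2-x7-x5-x3-x9 has odd length 5, so it cannot be 2-colored; at least 3 colors are needed.
One proper 3-coloring: x1=B, x2=B, x3=B, x4=R, x5=G, x6=B, x7=R, x8=R, x9=R, x10=G, x11=B. Each edge has distinct colors on its endpoints.

3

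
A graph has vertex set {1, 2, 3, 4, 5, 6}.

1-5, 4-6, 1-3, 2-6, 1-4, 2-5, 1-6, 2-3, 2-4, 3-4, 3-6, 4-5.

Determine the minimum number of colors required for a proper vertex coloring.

2, 3, 4, 6 are pairwise adjacent (a clique of size 4), so at least 4 colors are needed.
One proper 4-coloring: 1=b, 2=b, 3=c, 4=a, 5=c, 6=d. Each edge has distinct colors on its endpoints.

4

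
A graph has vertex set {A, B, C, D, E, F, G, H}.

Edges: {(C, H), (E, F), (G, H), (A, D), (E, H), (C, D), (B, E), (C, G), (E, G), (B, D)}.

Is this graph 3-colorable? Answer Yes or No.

Yes

The chromatic number is 3. C, G, H form a triangle, so at least 3 colors are needed.
3 colors suffice: color 1 → {A, C, E}; color 2 → {D, F, H}; color 3 → {B, G}.
That is already a proper 3-coloring.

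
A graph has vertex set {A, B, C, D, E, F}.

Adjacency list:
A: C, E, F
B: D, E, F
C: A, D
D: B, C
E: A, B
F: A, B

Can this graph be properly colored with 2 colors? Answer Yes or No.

The cycle A-F-B-D-C-A has odd length 5, so it cannot be 2-colored; at least 3 colors are needed.
So 2 colors are not enough.

No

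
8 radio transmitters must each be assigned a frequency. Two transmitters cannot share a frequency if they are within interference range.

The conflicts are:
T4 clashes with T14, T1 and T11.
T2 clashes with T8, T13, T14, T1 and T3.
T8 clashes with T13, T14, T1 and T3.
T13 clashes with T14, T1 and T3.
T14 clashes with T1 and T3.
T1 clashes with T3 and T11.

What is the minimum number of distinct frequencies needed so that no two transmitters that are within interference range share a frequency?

T2, T8, T13, T14, T1, T3 all conflict with each other, so at least 6 frequencies are needed.
6 frequencies suffice: frequency 1 → {T1}; frequency 2 → {T14, T11}; frequency 3 → {T4, T3}; frequency 4 → {T13}; frequency 5 → {T2}; frequency 6 → {T8}. Every pair that conflicts lands in different frequencies.

6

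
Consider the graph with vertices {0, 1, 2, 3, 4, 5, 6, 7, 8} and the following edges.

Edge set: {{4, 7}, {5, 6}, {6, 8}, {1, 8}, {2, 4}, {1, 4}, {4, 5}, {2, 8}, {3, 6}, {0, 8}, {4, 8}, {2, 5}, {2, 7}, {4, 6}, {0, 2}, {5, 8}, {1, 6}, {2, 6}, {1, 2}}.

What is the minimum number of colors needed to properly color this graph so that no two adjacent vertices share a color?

5

2, 4, 5, 6, 8 are mutually adjacent (a clique of size 5), so at least 5 colors are needed.
5 colors suffice: color red → {2, 3}; color blue → {0, 4}; color green → {7, 8}; color yellow → {6}; color purple → {1, 5}. Every edge joins two different colors.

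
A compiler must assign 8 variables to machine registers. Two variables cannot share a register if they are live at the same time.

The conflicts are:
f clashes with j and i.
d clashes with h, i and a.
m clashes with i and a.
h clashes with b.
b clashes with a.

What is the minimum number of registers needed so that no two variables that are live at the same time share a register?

2

m and i conflict, so at least 2 registers are needed.
Using 2 registers: f=2, d=2, m=2, j=1, h=1, i=1, b=2, a=1. Every pair that conflicts lands in different registers.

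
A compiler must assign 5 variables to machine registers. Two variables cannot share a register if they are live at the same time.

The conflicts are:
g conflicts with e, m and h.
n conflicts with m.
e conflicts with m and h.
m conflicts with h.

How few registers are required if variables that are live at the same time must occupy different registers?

g, e, m, h pairwise conflict, so at least 4 registers are needed.
4 registers suffice: register 1 → {m}; register 2 → {n, e}; register 3 → {g}; register 4 → {h}. Each listed conflict is separated.

4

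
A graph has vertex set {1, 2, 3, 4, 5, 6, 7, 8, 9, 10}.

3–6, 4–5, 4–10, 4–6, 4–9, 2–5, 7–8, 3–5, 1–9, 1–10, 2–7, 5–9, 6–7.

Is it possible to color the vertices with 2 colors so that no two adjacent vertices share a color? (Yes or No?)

No

4, 5, 9 are mutually adjacent, so at least 3 colors are needed.
So 2 colors are not enough.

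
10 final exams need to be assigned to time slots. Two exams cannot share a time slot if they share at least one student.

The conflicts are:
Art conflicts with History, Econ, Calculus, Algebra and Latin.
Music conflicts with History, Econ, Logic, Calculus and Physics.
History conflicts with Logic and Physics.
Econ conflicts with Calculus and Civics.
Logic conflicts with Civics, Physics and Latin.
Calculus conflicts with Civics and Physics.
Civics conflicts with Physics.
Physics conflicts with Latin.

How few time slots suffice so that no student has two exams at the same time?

4

Music, History, Logic, Physics all conflict with each other, so at least 4 time slots are needed.
4 time slots suffice: Art=1, Music=3, History=4, Econ=4, Logic=2, Calculus=2, Civics=3, Physics=1, Algebra=2, Latin=3. No two conflicting exams share a time slot.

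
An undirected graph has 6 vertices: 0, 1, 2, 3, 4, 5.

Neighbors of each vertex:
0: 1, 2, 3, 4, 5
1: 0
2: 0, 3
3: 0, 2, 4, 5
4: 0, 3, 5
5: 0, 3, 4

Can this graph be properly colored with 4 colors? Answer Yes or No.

The chromatic number is 4. 0, 3, 4, 5 form a clique, so at least 4 colors are needed.
4 colors suffice: 0=a, 1=b, 2=c, 3=b, 4=c, 5=d.
That is already a proper 4-coloring.

Yes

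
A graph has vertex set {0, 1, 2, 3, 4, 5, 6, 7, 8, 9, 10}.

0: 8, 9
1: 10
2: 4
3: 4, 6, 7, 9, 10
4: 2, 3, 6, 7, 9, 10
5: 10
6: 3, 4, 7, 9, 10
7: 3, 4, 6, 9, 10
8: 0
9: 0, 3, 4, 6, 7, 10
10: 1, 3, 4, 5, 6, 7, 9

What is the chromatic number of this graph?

3, 4, 6, 7, 9, 10 form a clique, so at least 6 colors are needed.
One proper 6-coloring: 0=a, 1=b, 2=a, 3=d, 4=c, 5=b, 6=e, 7=f, 8=b, 9=b, 10=a. Every edge joins two different colors.

6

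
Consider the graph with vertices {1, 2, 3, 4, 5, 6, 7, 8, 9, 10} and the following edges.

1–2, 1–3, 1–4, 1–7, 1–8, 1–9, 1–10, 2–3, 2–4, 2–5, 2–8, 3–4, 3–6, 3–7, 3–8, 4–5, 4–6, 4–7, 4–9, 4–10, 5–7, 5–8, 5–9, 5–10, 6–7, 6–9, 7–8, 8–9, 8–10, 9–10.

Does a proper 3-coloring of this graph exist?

1, 2, 3, 8 form a clique, so at least 4 colors are needed.
So 3 colors are not enough.

No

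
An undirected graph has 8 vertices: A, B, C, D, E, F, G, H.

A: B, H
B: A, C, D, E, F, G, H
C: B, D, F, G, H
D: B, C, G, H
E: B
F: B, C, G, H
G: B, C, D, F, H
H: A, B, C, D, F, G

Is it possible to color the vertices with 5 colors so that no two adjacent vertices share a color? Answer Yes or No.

The chromatic number is 5. B, C, F, G, H are mutually adjacent (a clique of size 5), so at least 5 colors are needed.
One proper 5-coloring: A=3, B=1, C=3, D=5, E=2, F=5, G=4, H=2.
That is already a proper 5-coloring.

Yes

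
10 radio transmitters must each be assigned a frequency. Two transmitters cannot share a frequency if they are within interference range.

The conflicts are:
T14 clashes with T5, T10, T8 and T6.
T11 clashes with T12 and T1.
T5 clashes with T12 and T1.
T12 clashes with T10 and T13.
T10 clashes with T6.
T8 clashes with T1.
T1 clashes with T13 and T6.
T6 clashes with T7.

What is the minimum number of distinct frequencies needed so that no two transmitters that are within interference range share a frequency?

3

T14, T10, T6 pairwise conflict, so at least 3 frequencies are needed.
3 frequencies suffice: T14=1, T11=2, T5=2, T12=1, T10=3, T8=2, T1=1, T13=2, T6=2, T7=1. Each listed conflict is separated.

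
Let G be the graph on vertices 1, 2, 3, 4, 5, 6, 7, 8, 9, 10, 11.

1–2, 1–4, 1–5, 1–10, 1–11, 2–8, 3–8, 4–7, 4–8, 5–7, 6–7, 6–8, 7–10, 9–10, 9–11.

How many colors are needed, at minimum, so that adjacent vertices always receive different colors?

2

9 and 11 are adjacent, so at least 2 colors are needed.
2 colors suffice: color red → {1, 7, 8, 9}; color blue → {2, 3, 4, 5, 6, 10, 11}. Each edge has distinct colors on its endpoints.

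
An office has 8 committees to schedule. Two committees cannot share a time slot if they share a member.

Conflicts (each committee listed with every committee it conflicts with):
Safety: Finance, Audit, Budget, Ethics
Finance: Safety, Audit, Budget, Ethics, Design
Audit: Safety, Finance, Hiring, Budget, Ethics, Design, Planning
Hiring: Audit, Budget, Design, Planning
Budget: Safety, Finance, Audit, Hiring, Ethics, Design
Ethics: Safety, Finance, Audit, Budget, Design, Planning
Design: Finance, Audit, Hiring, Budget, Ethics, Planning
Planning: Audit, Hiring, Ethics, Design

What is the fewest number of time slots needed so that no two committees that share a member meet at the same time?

Finance, Audit, Budget, Ethics, Design are mutually in conflict, so at least 5 time slots are needed.
5 time slots suffice: time slot 1 → {Audit}; time slot 2 → {Hiring, Ethics}; time slot 3 → {Safety, Design}; time slot 4 → {Budget, Planning}; time slot 5 → {Finance}. No two conflicting committees share a time slot.

5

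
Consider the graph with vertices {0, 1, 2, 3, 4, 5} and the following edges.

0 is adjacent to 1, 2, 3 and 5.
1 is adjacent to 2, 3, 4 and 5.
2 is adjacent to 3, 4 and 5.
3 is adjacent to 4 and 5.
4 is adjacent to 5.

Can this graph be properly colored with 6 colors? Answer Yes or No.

Yes

The chromatic number is 5. 1, 2, 3, 4, 5 form a clique, so at least 5 colors are needed.
One proper 5-coloring: 0=e, 1=d, 2=a, 3=c, 4=e, 5=b.
Since 6 ≥ 5, a proper 6-coloring certainly exists.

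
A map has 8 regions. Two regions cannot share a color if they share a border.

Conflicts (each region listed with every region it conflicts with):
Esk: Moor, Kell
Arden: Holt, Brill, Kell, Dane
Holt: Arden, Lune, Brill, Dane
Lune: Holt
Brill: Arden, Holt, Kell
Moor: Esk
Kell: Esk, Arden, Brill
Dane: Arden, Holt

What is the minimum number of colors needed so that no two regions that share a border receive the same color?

3

Arden, Holt, Dane all conflict with each other, so at least 3 colors are needed.
3 colors suffice: Esk=2, Arden=2, Holt=1, Lune=2, Brill=3, Moor=1, Kell=1, Dane=3. No two conflicting regions share a color.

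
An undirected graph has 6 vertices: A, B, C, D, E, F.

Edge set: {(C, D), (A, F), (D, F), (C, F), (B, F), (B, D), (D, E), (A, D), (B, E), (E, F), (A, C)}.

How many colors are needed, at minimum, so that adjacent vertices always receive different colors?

A, C, D, F form a clique, so at least 4 colors are needed.
4 colors suffice: A=3, B=3, C=4, D=2, E=4, F=1. Every edge joins two different colors.

4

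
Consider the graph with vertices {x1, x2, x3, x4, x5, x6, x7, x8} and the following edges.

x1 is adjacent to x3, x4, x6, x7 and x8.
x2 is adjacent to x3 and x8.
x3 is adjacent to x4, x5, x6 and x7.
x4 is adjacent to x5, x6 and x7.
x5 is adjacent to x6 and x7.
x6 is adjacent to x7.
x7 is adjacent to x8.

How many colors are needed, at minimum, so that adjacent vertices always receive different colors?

x1, x3, x4, x6, x7 form a clique, so at least 5 colors are needed.
One proper 5-coloring: x1=5, x2=2, x3=1, x4=4, x5=5, x6=3, x7=2, x8=1. No two adjacent vertices share a color.

5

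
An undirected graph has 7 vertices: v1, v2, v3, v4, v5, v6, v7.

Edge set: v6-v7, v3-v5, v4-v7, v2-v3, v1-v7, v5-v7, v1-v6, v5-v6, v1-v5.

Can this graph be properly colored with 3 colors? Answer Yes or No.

v1, v5, v6, v7 form a clique, so at least 4 colors are needed.
So 3 colors are not enough.

No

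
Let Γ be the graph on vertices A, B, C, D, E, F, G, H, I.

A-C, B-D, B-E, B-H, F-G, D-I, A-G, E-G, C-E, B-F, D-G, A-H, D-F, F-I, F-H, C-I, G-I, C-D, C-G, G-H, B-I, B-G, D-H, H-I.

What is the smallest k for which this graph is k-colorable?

B, D, F, G, H, I are pairwise adjacent (a clique of size 6), so at least 6 colors are needed.
6 colors suffice: color 1 → {G}; color 2 → {A, D, E}; color 3 → {I}; color 4 → {C, H}; color 5 → {B}; color 6 → {F}. No two adjacent vertices share a color.

6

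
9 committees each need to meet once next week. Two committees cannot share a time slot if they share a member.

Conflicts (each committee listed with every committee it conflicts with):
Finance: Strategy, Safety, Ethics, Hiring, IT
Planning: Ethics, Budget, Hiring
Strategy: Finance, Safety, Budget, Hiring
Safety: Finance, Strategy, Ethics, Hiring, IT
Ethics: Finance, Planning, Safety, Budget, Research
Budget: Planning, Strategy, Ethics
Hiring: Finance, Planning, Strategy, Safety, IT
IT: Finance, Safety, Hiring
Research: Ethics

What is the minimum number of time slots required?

Finance, Strategy, Safety, Hiring pairwise conflict, so at least 4 time slots are needed.
4 time slots suffice: time slot 1 → {Ethics, Hiring}; time slot 2 → {Safety, Budget, Research}; time slot 3 → {Finance, Planning}; time slot 4 → {Strategy, IT}. No two conflicting committees share a time slot.

4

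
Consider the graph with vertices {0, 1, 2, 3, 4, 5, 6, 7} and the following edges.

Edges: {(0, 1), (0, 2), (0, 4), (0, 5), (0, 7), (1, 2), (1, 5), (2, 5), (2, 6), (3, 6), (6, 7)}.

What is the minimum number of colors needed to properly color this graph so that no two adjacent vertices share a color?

4

0, 1, 2, 5 are mutually adjacent (a clique of size 4), so at least 4 colors are needed.
4 colors suffice: color red → {0, 6}; color blue → {2, 3, 4, 7}; color green → {1}; color yellow → {5}. No two adjacent vertices share a color.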